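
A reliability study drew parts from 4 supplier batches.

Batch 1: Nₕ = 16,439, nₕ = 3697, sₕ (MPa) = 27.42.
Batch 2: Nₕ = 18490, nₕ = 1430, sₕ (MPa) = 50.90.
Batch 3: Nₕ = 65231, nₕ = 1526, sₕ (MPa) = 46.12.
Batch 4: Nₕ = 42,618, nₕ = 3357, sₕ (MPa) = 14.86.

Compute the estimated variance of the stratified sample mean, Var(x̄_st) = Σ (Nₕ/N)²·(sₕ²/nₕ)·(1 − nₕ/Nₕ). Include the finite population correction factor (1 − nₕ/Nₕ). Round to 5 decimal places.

N = 142778; Wₕ = Nₕ/N.
batch 1: (16439/142778)²·27.42²/3697·(1 − 3697/16439) = 0.00208966
batch 2: (18490/142778)²·50.90²/1430·(1 − 1430/18490) = 0.02803450
batch 3: (65231/142778)²·46.12²/1526·(1 − 1526/65231) = 0.28413781
batch 4: (42618/142778)²·14.86²/3357·(1 − 3357/42618) = 0.00539906
Sum = 0.31966104 → 0.31966.

0.31966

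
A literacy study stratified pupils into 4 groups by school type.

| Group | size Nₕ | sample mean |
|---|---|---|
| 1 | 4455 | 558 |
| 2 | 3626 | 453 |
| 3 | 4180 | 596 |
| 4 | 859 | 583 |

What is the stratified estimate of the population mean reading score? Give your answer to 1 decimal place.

N = 4455 + 3626 + 4180 + 859 = 13120.
Overall mean = Σ (Nₕ/N)·x̄ₕ — weight by population share, not a simple average.
Σ Nₕx̄ₕ = 4455·558 + 3626·453 + 4180·596 + 859·583 = 2485890 + 1642578 + 2491280 + 500797 = 7120545.
Divide by N: 7120545 / 13120 = 542.724... → 542.7.

542.7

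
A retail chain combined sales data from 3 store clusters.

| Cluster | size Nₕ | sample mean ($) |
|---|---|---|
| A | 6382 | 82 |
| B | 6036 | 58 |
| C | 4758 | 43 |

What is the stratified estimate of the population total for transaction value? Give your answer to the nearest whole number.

1078006

Estimate total by summing Nₕ·x̄ₕ over strata.
6382·82 + 6036·58 + 4758·43 = 523324 + 350088 + 204594 = 1078006.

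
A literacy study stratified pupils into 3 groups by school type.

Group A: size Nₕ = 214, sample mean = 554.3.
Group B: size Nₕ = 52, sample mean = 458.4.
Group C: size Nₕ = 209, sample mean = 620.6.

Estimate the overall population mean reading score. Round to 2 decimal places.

572.97

x̄_st = (Σ Nₕx̄ₕ) / (Σ Nₕ) = (214·554.3 + 52·458.4 + 209·620.6) / 475
= 272162.4 / 475 = 572.9735... → 572.97.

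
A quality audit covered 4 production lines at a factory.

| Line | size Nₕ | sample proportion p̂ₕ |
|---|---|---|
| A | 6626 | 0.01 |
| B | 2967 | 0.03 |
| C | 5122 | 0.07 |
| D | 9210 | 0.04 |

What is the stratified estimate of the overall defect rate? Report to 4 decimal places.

0.0369

N = 6626 + 2967 + 5122 + 9210 = 23925.
Overall proportion = Σ (Nₕ/N)·p̂ₕ.
Σ Nₕp̂ₕ = 66.26 + 89.01 + 358.54 + 368.4 = 882.21.
882.21 / 23925 = 0.036874... → 0.0369.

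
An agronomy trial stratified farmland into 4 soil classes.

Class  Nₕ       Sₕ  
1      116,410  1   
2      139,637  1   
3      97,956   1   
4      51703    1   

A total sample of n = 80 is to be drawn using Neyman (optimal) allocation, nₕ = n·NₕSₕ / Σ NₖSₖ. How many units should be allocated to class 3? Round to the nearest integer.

19

Σ NₕSₕ = 116410·1 + 139637·1 + 97956·1 + 51703·1 = 405706.
Share for 3: 97956/405706 = 0.24145.
n_3 = 80 × 0.24145 = 19.316... → 19.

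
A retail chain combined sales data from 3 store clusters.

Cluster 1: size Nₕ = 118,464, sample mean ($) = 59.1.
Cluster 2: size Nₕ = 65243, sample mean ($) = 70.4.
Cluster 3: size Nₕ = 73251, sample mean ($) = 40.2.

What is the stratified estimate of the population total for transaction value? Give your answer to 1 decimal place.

14539019.8

Population total = Σ Nₕ·x̄ₕ (each stratum's size times its mean).
118464·59.1 + 65243·70.4 + 73251·40.2 = 7001222.4 + 4593107.2 + 2944690.2 = 14539019.8.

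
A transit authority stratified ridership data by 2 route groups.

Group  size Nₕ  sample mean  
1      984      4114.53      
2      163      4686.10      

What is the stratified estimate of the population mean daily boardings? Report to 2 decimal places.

4195.76

N = 984 + 163 = 1147.
The stratified mean weights each stratum mean by its population share Nₕ/N.
Σ Nₕx̄ₕ = 984·4114.53 + 163·4686.10 = 4048697.52 + 763834.3 = 4812531.82.
Divide by N: 4812531.82 / 1147 = 4195.7557... → 4195.76.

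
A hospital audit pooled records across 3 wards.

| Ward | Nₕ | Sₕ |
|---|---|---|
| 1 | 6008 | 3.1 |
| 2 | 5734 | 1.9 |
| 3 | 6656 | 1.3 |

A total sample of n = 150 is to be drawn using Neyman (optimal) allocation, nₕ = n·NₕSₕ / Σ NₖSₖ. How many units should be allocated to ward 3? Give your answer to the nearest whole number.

1: NₕSₕ = 6008·3.1 = 18624.8
2: NₕSₕ = 5734·1.9 = 10894.6
3: NₕSₕ = 6656·1.3 = 8652.8
Σ NₕSₕ = 38172.2.
n_3 = 150·8652.8/38172.2 = 34.002... → 34.

34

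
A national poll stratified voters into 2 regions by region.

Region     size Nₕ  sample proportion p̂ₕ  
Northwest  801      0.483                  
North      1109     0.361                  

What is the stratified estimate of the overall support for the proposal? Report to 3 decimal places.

N = 801 + 1109 = 1910.
Overall proportion = Σ (Nₕ/N)·p̂ₕ.
Σ Nₕp̂ₕ = 386.883 + 400.349 = 787.232.
787.232 / 1910 = 0.41216... → 0.412.

0.412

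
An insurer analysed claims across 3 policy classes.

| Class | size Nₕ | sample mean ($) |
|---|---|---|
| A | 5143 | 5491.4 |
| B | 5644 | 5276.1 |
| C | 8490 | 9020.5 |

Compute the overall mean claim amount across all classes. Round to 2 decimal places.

N = 19277; weights Wₕ = Nₕ/N = (0.2668, 0.2928, 0.4404).
x̄_st = Σ Wₕ·x̄ₕ = 0.2668·5491.4 + 0.2928·5276.1 + 0.4404·9020.5 ≈ 6982.6541...
→ 6982.65.

6982.65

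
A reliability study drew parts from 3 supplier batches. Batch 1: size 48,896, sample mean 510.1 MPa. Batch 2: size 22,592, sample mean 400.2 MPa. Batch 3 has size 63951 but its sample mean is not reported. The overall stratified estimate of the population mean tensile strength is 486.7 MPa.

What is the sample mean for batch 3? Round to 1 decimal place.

499.4

N = 48896 + 22592 + 63951 = 135439.
Overall total = μ·N = 486.7·135439 = 65918161.3.
Subtract the known strata: 48896·510.1 + 22592·400.2 = 33983168.
Remaining total for batch 3: 65918161.3 − 33983168 = 31934993.3.
Divide by its size: 31934993.3 / 63951 = 499.367... → 499.4.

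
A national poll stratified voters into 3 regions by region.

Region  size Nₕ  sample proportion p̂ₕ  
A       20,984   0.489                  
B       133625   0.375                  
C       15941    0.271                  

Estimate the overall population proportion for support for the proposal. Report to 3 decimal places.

0.379

Wₕ = Nₕ/N with N = 170550: 0.1230, 0.7835, 0.0935.
p̂_st = 0.1230·0.489 + 0.7835·0.375 + 0.0935·0.271 ≈ 0.37931... → 0.379.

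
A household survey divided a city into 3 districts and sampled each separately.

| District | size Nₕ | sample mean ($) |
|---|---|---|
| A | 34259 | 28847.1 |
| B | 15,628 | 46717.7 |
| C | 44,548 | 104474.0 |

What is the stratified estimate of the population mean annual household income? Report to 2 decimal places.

67480.12

x̄_st = (Σ Nₕx̄ₕ) / (Σ Nₕ) = (34259·28847.1 + 15628·46717.7 + 44548·104474.0) / 94435
= 6372484766.5 / 94435 = 67480.1161... → 67480.12.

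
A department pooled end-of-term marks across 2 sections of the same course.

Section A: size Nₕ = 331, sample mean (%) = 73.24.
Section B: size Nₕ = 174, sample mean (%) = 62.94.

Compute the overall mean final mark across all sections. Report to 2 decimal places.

x̄_st = (Σ Nₕx̄ₕ) / (Σ Nₕ) = (331·73.24 + 174·62.94) / 505
= 35194 / 505 = 69.6911... → 69.69.

69.69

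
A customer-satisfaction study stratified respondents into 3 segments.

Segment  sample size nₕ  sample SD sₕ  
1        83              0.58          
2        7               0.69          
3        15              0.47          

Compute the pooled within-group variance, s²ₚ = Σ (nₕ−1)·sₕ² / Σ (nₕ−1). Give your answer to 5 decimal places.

0.32876

Degrees of freedom: 82 + 6 + 14 = 102.
Σ(nₕ−1)sₕ² = 82·0.3364 + 6·0.4761 + 14·0.2209 = 33.534.
s²ₚ = 33.534 / 102 = 0.3287647... → 0.32876.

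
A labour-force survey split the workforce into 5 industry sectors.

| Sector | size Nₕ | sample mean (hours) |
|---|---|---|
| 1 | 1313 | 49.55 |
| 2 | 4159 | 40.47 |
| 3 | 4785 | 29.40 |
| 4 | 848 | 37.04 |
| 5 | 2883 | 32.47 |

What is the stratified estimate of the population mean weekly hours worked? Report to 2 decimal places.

35.68

x̄_st = (Σ Nₕx̄ₕ) / (Σ Nₕ) = (1313·49.55 + 4159·40.47 + 4785·29.40 + 848·37.04 + 2883·32.47) / 13988
= 499073.81 / 13988 = 35.6787... → 35.68.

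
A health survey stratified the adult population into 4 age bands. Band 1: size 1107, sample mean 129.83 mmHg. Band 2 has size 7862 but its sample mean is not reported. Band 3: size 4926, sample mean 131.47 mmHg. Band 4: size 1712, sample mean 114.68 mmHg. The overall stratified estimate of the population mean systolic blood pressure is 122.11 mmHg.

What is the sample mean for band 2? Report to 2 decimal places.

N = 1107 + 7862 + 4926 + 1712 = 15607.
Overall total = μ·N = 122.11·15607 = 1905770.77.
Subtract the known strata: 1107·129.83 + 4926·131.47 + 1712·114.68 = 987675.19.
Remaining total for band 2: 1905770.77 − 987675.19 = 918095.58.
Divide by its size: 918095.58 / 7862 = 116.7763... → 116.78.

116.78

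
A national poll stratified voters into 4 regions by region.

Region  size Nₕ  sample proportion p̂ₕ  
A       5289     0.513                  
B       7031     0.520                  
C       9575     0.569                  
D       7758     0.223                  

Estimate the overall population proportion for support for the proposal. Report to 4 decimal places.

0.4569

Wₕ = Nₕ/N with N = 29653: 0.1784, 0.2371, 0.3229, 0.2616.
p̂_st = 0.1784·0.513 + 0.2371·0.520 + 0.3229·0.569 + 0.2616·0.223 ≈ 0.456871... → 0.4569.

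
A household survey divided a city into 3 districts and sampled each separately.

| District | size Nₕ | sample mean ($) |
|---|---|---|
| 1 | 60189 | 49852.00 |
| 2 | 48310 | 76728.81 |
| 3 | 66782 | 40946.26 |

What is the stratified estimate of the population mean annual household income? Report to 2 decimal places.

53866.56

N = 60189 + 48310 + 66782 = 175281.
Weight each subgroup mean by Nₕ/N and sum.
Σ Nₕx̄ₕ = 60189·49852.00 + 48310·76728.81 + 66782·40946.26 = 3000542028 + 3706768811.1 + 2734473135.32 = 9441783974.42.
Divide by N: 9441783974.42 / 175281 = 53866.5570... → 53866.56.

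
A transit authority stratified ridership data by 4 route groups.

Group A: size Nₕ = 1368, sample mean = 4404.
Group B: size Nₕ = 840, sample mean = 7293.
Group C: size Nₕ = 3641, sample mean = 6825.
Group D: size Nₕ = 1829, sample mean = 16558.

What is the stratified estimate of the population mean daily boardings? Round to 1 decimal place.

8763.4

x̄_st = (Σ Nₕx̄ₕ) / (Σ Nₕ) = (1368·4404 + 840·7293 + 3641·6825 + 1829·16558) / 7678
= 67285199 / 7678 = 8763.376... → 8763.4.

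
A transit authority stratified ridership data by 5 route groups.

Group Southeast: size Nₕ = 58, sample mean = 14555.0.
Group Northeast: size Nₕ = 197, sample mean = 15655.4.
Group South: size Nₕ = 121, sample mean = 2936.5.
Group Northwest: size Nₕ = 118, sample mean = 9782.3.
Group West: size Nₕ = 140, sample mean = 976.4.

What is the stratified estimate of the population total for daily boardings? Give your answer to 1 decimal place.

Southeast: 58·14555.0 = 844190
Northeast: 197·15655.4 = 3084113.8
South: 121·2936.5 = 355316.5
Northwest: 118·9782.3 = 1154311.4
West: 140·976.4 = 136696
τ̂ = Σ Nₕx̄ₕ = 5574627.7.

5574627.7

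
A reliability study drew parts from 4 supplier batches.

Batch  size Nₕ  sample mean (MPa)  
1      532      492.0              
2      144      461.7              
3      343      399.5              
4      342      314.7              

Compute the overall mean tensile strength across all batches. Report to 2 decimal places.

420.93

x̄_st = (Σ Nₕx̄ₕ) / (Σ Nₕ) = (532·492.0 + 144·461.7 + 343·399.5 + 342·314.7) / 1361
= 572884.7 / 1361 = 420.9292... → 420.93.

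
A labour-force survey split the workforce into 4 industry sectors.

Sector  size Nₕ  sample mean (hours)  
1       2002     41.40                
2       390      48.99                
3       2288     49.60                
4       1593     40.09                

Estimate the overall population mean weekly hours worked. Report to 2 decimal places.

44.53

N = 6273; weights Wₕ = Nₕ/N = (0.3191, 0.0622, 0.3647, 0.2539).
x̄_st = Σ Wₕ·x̄ₕ = 0.3191·41.40 + 0.0622·48.99 + 0.3647·49.60 + 0.2539·40.09 ≈ 44.5301...
→ 44.53.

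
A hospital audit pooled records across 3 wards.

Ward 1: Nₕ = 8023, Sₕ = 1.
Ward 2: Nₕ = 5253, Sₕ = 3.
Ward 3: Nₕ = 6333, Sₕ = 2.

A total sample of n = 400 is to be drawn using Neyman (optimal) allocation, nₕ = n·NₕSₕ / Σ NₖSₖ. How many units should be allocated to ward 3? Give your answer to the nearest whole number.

1: NₕSₕ = 8023·1 = 8023
2: NₕSₕ = 5253·3 = 15759
3: NₕSₕ = 6333·2 = 12666
Σ NₕSₕ = 36448.
n_3 = 400·12666/36448 = 139.004... → 139.

139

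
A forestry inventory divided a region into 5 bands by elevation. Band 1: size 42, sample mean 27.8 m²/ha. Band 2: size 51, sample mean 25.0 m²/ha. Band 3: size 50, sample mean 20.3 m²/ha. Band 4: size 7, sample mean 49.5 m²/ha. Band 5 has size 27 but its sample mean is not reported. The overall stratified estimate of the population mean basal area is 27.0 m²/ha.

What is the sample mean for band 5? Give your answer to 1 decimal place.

Σ Nₕx̄ₕ = N·μ, so 27·x̄_5 = 177·27.0 − (42·27.8 + 51·25.0 + 50·20.3 + 7·49.5).
= 4779 − 3804.1 = 974.9.
x̄_5 = 974.9 / 27 = 36.107... → 36.1.

36.1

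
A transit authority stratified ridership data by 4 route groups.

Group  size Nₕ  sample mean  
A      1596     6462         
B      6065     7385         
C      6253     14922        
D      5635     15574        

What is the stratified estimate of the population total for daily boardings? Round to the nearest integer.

A: 1596·6462 = 10313352
B: 6065·7385 = 44790025
C: 6253·14922 = 93307266
D: 5635·15574 = 87759490
τ̂ = Σ Nₕx̄ₕ = 236170133.

236170133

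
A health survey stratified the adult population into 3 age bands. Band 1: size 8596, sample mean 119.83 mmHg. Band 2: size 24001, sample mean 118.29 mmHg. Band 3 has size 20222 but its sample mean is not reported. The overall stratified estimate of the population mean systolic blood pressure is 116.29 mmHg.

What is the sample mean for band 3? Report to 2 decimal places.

112.41

Σ Nₕx̄ₕ = N·μ, so 20222·x̄_3 = 52819·116.29 − (8596·119.83 + 24001·118.29).
= 6142321.51 − 3869136.97 = 2273184.54.
x̄_3 = 2273184.54 / 20222 = 112.4115... → 112.41.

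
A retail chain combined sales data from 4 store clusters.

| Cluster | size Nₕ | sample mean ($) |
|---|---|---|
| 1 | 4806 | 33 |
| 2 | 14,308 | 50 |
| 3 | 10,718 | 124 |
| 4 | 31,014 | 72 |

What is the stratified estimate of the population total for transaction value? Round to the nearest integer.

4436038

1: 4806·33 = 158598
2: 14308·50 = 715400
3: 10718·124 = 1329032
4: 31014·72 = 2233008
τ̂ = Σ Nₕx̄ₕ = 4436038.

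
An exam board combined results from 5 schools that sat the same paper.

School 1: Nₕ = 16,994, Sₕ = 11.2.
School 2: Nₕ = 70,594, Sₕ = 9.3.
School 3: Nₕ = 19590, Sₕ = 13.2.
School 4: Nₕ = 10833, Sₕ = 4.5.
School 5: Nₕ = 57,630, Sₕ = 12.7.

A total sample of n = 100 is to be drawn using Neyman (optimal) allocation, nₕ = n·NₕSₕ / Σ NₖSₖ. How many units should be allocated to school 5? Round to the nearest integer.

1: NₕSₕ = 16994·11.2 = 190332.8
2: NₕSₕ = 70594·9.3 = 656524.2
3: NₕSₕ = 19590·13.2 = 258588
4: NₕSₕ = 10833·4.5 = 48748.5
5: NₕSₕ = 57630·12.7 = 731901
Σ NₕSₕ = 1886094.5.
n_5 = 100·731901/1886094.5 = 38.805... → 39.

39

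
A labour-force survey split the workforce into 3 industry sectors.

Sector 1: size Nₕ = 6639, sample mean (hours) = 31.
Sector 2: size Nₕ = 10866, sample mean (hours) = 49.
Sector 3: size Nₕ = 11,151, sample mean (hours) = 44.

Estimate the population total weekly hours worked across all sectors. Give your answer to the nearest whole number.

1228887

Population total = Σ Nₕ·x̄ₕ (each stratum's size times its mean).
6639·31 + 10866·49 + 11151·44 = 205809 + 532434 + 490644 = 1228887.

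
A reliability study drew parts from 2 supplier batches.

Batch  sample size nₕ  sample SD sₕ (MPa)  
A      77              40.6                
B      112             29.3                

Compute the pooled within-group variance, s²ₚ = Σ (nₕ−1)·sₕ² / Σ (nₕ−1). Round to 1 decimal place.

1179.5

A: (77−1)·40.6² = 76·1648.36 = 125275.36
B: (112−1)·29.3² = 111·858.49 = 95292.39
Numerator = 220567.75; denominator = Σ(nₕ−1) = 187.
s²ₚ = 220567.75/187 = 1179.507... → 1179.5.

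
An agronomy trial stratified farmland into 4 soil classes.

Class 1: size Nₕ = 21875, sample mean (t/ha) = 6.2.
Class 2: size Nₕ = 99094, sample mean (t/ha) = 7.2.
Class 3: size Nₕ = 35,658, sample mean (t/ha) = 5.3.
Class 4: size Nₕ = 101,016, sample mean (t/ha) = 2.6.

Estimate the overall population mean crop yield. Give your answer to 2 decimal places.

x̄_st = (Σ Nₕx̄ₕ) / (Σ Nₕ) = (21875·6.2 + 99094·7.2 + 35658·5.3 + 101016·2.6) / 257643
= 1300730.8 / 257643 = 5.0486... → 5.05.

5.05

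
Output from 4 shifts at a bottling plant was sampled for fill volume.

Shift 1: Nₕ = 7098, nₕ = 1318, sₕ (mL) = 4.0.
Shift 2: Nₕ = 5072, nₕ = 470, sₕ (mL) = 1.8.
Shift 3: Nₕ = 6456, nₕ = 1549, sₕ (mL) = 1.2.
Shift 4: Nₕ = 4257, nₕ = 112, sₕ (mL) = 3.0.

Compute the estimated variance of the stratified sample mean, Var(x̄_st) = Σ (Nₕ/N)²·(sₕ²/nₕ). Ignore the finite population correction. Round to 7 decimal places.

0.0043617

N = 22883. Term for each stratum: Wₕ²sₕ²/nₕ.
Var(x̄_st) = 0.0011680210 + 0.0003386723 + 0.0000739967 + 0.0027810312 = 0.0043617212 → 0.0043617.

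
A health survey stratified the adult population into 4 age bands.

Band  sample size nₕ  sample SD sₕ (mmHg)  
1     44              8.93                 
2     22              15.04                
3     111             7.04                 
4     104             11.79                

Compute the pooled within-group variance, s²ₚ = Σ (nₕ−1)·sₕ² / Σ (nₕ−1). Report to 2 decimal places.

100.90

Degrees of freedom: 43 + 21 + 110 + 103 = 277.
Σ(nₕ−1)sₕ² = 43·79.7449 + 21·226.2016 + 110·49.5616 + 103·139.0041 = 27948.4626.
s²ₚ = 27948.4626 / 277 = 100.8970... → 100.90.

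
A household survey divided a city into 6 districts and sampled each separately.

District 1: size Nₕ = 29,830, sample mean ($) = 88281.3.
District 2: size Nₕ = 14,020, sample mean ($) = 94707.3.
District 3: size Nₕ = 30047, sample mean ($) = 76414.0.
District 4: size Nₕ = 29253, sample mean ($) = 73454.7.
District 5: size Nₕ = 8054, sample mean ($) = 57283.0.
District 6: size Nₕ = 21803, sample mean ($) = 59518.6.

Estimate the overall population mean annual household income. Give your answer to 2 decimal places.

x̄_st = (Σ Nₕx̄ₕ) / (Σ Nₕ) = (29830·88281.3 + 14020·94707.3 + 30047·76414.0 + 29253·73454.7 + 8054·57283.0 + 21803·59518.6) / 133007
= 10165050639.9 / 133007 = 76424.9298... → 76424.93.

76424.93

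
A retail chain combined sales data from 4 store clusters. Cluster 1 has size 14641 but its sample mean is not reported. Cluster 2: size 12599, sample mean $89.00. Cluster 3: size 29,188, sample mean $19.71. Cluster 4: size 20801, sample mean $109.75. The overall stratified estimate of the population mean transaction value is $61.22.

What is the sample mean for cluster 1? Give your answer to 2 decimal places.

51.12

Σ Nₕx̄ₕ = N·μ, so 14641·x̄_1 = 77229·61.22 − (12599·89.00 + 29188·19.71 + 20801·109.75).
= 4727959.38 − 3979516.23 = 748443.15.
x̄_1 = 748443.15 / 14641 = 51.1197... → 51.12.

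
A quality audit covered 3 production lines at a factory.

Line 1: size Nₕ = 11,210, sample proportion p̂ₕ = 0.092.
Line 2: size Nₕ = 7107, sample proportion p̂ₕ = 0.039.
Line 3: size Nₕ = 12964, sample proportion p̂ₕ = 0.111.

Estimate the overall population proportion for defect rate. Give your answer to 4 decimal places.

N = 11210 + 7107 + 12964 = 31281.
Overall proportion = Σ (Nₕ/N)·p̂ₕ.
Σ Nₕp̂ₕ = 1031.32 + 277.173 + 1439.004 = 2747.497.
2747.497 / 31281 = 0.087833... → 0.0878.

0.0878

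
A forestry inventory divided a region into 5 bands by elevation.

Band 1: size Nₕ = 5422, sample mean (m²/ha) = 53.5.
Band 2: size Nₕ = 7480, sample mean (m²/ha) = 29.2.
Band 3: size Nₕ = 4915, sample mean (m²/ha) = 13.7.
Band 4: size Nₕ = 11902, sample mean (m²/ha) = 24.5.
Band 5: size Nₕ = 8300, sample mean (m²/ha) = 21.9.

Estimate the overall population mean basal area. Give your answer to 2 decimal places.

27.60

N = 38019; weights Wₕ = Nₕ/N = (0.1426, 0.1967, 0.1293, 0.3131, 0.2183).
x̄_st = Σ Wₕ·x̄ₕ = 0.1426·53.5 + 0.1967·29.2 + 0.1293·13.7 + 0.3131·24.5 + 0.2183·21.9 ≈ 27.5967...
→ 27.60.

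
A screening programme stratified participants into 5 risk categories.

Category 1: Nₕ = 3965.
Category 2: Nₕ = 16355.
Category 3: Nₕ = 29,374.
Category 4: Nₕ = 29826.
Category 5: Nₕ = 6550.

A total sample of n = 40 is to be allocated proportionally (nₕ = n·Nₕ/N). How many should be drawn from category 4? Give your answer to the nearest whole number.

Share of category 4 = 29826/86070 = 0.34653.
Allocate 40 × 0.34653 = 13.861... → 14.

14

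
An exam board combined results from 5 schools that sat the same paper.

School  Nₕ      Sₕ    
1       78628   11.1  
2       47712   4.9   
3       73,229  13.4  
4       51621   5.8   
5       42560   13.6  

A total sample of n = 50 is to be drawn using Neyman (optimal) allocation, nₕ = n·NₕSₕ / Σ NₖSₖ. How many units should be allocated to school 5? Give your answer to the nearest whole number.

Σ NₕSₕ = 78628·11.1 + 47712·4.9 + 73229·13.4 + 51621·5.8 + 42560·13.6 = 2966046.
Share for 5: 578816/2966046 = 0.19515.
n_5 = 50 × 0.19515 = 9.757... → 10.

10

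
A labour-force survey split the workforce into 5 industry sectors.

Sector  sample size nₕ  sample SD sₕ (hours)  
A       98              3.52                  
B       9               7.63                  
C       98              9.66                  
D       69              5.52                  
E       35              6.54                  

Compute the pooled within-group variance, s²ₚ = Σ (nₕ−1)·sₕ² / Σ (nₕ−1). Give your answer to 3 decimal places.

A: (98−1)·3.52² = 97·12.3904 = 1201.8688
B: (9−1)·7.63² = 8·58.2169 = 465.7352
C: (98−1)·9.66² = 97·93.3156 = 9051.6132
D: (69−1)·5.52² = 68·30.4704 = 2071.9872
E: (35−1)·6.54² = 34·42.7716 = 1454.2344
Numerator = 14245.4388; denominator = Σ(nₕ−1) = 304.
s²ₚ = 14245.4388/304 = 46.86000... → 46.860.

46.860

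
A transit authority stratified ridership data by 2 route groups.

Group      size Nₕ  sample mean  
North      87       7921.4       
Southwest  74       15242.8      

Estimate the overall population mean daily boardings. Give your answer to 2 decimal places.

N = 161; weights Wₕ = Nₕ/N = (0.5404, 0.4596).
x̄_st = Σ Wₕ·x̄ₕ = 0.5404·7921.4 + 0.4596·15242.8 ≈ 11286.5155...
→ 11286.52.

11286.52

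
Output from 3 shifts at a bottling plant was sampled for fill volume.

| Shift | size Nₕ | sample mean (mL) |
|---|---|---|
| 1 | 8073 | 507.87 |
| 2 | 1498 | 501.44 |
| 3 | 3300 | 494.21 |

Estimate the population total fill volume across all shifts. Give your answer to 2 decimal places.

Estimate total by summing Nₕ·x̄ₕ over strata.
8073·507.87 + 1498·501.44 + 3300·494.21 = 4100034.51 + 751157.12 + 1630893 = 6482084.63.

6482084.63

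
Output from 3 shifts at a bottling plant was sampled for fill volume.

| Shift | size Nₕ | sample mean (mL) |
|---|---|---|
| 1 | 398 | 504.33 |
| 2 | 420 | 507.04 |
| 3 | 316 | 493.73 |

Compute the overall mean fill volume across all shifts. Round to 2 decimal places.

N = 1134; weights Wₕ = Nₕ/N = (0.3510, 0.3704, 0.2787).
x̄_st = Σ Wₕ·x̄ₕ = 0.3510·504.33 + 0.3704·507.04 + 0.2787·493.73 ≈ 502.3799...
→ 502.38.

502.38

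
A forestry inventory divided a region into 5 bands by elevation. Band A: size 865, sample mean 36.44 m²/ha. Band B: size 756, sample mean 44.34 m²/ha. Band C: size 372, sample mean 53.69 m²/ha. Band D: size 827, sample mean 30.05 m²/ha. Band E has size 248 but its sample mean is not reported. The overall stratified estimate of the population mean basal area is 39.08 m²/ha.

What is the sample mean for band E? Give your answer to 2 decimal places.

40.45

N = 865 + 756 + 372 + 827 + 248 = 3068.
Overall total = μ·N = 39.08·3068 = 119897.44.
Subtract the known strata: 865·36.44 + 756·44.34 + 372·53.69 + 827·30.05 = 109865.67.
Remaining total for band E: 119897.44 − 109865.67 = 10031.77.
Divide by its size: 10031.77 / 248 = 40.4507... → 40.45.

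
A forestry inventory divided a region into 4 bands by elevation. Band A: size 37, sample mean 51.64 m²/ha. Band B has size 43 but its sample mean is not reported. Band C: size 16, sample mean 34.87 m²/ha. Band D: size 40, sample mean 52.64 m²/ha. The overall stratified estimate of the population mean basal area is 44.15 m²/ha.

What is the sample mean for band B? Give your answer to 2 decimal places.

N = 37 + 43 + 16 + 40 = 136.
Overall total = μ·N = 44.15·136 = 6004.4.
Subtract the known strata: 37·51.64 + 16·34.87 + 40·52.64 = 4574.2.
Remaining total for band B: 6004.4 − 4574.2 = 1430.2.
Divide by its size: 1430.2 / 43 = 33.2605... → 33.26.

33.26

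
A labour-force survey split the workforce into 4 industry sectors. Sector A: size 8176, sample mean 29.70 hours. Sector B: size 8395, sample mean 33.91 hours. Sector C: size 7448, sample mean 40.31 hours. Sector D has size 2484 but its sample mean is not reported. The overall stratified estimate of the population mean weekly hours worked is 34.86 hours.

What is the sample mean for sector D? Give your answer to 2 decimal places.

38.71

N = 8176 + 8395 + 7448 + 2484 = 26503.
Overall total = μ·N = 34.86·26503 = 923894.58.
Subtract the known strata: 8176·29.70 + 8395·33.91 + 7448·40.31 = 827730.53.
Remaining total for sector D: 923894.58 − 827730.53 = 96164.05.
Divide by its size: 96164.05 / 2484 = 38.7134... → 38.71.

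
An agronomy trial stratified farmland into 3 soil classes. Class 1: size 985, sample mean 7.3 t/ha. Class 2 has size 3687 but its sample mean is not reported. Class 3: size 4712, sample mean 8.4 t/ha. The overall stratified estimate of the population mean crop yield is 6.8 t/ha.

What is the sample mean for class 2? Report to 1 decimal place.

Σ Nₕx̄ₕ = N·μ, so 3687·x̄_2 = 9384·6.8 − (985·7.3 + 4712·8.4).
= 63811.2 − 46771.3 = 17039.9.
x̄_2 = 17039.9 / 3687 = 4.622... → 4.6.

4.6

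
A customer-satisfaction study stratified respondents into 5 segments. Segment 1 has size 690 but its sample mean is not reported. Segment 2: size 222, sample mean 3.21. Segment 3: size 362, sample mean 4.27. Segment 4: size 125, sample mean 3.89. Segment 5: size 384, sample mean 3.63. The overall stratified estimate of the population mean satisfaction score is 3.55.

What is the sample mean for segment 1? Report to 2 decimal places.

Σ Nₕx̄ₕ = N·μ, so 690·x̄_1 = 1783·3.55 − (222·3.21 + 362·4.27 + 125·3.89 + 384·3.63).
= 6329.65 − 4138.53 = 2191.12.
x̄_1 = 2191.12 / 690 = 3.1755... → 3.18.

3.18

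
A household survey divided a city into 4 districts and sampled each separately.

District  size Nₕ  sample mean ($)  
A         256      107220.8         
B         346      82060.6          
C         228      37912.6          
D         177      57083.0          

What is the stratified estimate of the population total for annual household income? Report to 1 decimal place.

74589256.2

Population total = Σ Nₕ·x̄ₕ (each stratum's size times its mean).
256·107220.8 + 346·82060.6 + 228·37912.6 + 177·57083.0 = 27448524.8 + 28392967.6 + 8644072.8 + 10103691 = 74589256.2.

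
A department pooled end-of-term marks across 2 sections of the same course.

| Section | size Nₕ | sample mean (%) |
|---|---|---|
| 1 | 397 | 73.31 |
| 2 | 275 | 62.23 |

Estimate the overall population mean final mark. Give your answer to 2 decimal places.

68.78

N = 397 + 275 = 672.
Weight each subgroup mean by Nₕ/N and sum.
Σ Nₕx̄ₕ = 397·73.31 + 275·62.23 = 29104.07 + 17113.25 = 46217.32.
Divide by N: 46217.32 / 672 = 68.7758... → 68.78.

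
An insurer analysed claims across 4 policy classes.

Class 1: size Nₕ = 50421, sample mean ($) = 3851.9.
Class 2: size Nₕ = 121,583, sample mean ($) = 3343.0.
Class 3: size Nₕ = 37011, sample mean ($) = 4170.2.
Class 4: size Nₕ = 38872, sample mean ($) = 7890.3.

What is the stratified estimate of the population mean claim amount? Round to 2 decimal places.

N = 247887; weights Wₕ = Nₕ/N = (0.2034, 0.4905, 0.1493, 0.1568).
x̄_st = Σ Wₕ·x̄ₕ = 0.2034·3851.9 + 0.4905·3343.0 + 0.1493·4170.2 + 0.1568·7890.3 ≈ 4283.0953...
→ 4283.10.

4283.10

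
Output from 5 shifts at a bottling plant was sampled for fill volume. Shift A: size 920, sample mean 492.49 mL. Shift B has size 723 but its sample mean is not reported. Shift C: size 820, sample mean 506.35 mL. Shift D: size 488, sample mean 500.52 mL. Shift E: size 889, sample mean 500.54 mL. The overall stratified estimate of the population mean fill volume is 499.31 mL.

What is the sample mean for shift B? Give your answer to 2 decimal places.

497.67

Σ Nₕx̄ₕ = N·μ, so 723·x̄_B = 3840·499.31 − (920·492.49 + 820·506.35 + 488·500.52 + 889·500.54).
= 1917350.4 − 1557531.62 = 359818.78.
x̄_B = 359818.78 / 723 = 497.6747... → 497.67.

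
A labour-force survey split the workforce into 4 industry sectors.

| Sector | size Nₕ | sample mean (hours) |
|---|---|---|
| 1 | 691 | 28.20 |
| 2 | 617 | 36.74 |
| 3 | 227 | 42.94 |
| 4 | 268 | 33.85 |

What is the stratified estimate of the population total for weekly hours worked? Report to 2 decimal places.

60973.96

1: 691·28.20 = 19486.2
2: 617·36.74 = 22668.58
3: 227·42.94 = 9747.38
4: 268·33.85 = 9071.8
τ̂ = Σ Nₕx̄ₕ = 60973.96.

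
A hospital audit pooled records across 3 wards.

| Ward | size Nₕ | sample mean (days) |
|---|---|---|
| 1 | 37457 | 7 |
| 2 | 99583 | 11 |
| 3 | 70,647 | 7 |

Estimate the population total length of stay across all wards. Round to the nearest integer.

Population total = Σ Nₕ·x̄ₕ (each stratum's size times its mean).
37457·7 + 99583·11 + 70647·7 = 262199 + 1095413 + 494529 = 1852141.

1852141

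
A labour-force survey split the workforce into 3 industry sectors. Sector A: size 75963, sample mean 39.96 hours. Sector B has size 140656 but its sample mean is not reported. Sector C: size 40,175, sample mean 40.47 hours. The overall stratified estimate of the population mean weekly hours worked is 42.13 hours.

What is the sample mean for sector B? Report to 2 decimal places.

N = 75963 + 140656 + 40175 = 256794.
Overall total = μ·N = 42.13·256794 = 10818731.22.
Subtract the known strata: 75963·39.96 + 40175·40.47 = 4661363.73.
Remaining total for sector B: 10818731.22 − 4661363.73 = 6157367.49.
Divide by its size: 6157367.49 / 140656 = 43.7761... → 43.78.

43.78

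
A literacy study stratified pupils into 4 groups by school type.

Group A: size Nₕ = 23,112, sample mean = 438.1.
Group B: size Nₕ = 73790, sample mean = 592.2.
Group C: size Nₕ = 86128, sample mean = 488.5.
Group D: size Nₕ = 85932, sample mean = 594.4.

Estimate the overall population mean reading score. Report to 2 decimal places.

x̄_st = (Σ Nₕx̄ₕ) / (Σ Nₕ) = (23112·438.1 + 73790·592.2 + 86128·488.5 + 85932·594.4) / 268962
= 146975314 / 268962 = 546.4538... → 546.45.

546.45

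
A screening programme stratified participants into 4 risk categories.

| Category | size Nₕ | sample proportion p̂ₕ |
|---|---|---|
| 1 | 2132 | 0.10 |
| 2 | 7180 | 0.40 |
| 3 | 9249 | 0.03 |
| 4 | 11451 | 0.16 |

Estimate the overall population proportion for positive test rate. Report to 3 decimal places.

0.173

Wₕ = Nₕ/N with N = 30012: 0.0710, 0.2392, 0.3082, 0.3815.
p̂_st = 0.0710·0.10 + 0.2392·0.40 + 0.3082·0.03 + 0.3815·0.16 ≈ 0.17309... → 0.173.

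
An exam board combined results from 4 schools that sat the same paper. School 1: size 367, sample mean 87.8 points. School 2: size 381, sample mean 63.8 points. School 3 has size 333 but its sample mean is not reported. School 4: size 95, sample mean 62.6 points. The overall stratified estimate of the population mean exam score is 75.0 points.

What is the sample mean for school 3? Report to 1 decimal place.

Σ Nₕx̄ₕ = N·μ, so 333·x̄_3 = 1176·75.0 − (367·87.8 + 381·63.8 + 95·62.6).
= 88200 − 62477.4 = 25722.6.
x̄_3 = 25722.6 / 333 = 77.245... → 77.2.

77.2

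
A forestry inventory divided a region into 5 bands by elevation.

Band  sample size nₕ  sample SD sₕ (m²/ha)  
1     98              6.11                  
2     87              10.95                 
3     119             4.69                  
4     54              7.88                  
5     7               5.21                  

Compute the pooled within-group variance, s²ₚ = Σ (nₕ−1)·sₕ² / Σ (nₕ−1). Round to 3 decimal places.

55.506

Degrees of freedom: 97 + 86 + 118 + 53 + 6 = 360.
Σ(nₕ−1)sₕ² = 97·37.3321 + 86·119.9025 + 118·21.9961 + 53·62.0944 + 6·27.1441 = 19982.2363.
s²ₚ = 19982.2363 / 360 = 55.50621... → 55.506.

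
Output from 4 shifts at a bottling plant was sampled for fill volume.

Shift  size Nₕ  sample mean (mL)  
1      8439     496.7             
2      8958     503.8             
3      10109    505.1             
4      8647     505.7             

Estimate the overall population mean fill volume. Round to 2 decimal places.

502.96

x̄_st = (Σ Nₕx̄ₕ) / (Σ Nₕ) = (8439·496.7 + 8958·503.8 + 10109·505.1 + 8647·505.7) / 36153
= 18183535.5 / 36153 = 502.9606... → 502.96.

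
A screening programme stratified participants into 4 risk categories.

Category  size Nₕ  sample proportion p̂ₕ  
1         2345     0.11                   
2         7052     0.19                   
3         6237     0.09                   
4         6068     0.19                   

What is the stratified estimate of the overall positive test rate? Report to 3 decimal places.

0.153

Wₕ = Nₕ/N with N = 21702: 0.1081, 0.3249, 0.2874, 0.2796.
p̂_st = 0.1081·0.11 + 0.3249·0.19 + 0.2874·0.09 + 0.2796·0.19 ≈ 0.15262... → 0.153.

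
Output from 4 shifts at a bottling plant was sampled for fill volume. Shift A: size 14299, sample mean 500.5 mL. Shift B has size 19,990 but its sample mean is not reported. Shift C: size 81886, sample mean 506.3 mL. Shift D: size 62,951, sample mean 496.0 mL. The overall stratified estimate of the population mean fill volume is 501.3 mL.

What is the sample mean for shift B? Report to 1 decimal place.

Σ Nₕx̄ₕ = N·μ, so 19990·x̄_B = 179126·501.3 − (14299·500.5 + 81886·506.3 + 62951·496.0).
= 89795863.8 − 79839227.3 = 9956636.5.
x̄_B = 9956636.5 / 19990 = 498.081... → 498.1.

498.1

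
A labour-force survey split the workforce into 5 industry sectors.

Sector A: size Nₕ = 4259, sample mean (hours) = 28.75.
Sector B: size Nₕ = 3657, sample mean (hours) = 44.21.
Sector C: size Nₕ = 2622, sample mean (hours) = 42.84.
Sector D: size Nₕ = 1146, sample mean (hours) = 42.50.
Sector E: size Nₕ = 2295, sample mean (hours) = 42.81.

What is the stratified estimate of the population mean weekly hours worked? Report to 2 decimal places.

x̄_st = (Σ Nₕx̄ₕ) / (Σ Nₕ) = (4259·28.75 + 3657·44.21 + 2622·42.84 + 1146·42.50 + 2295·42.81) / 13979
= 543402.65 / 13979 = 38.8728... → 38.87.

38.87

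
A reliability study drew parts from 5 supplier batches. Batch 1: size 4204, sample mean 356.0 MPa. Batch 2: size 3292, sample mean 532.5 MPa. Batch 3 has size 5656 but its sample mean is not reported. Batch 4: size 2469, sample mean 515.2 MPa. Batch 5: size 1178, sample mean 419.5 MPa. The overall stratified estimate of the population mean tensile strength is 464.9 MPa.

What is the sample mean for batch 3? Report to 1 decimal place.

N = 4204 + 3292 + 5656 + 2469 + 1178 = 16799.
Overall total = μ·N = 464.9·16799 = 7809855.1.
Subtract the known strata: 4204·356.0 + 3292·532.5 + 2469·515.2 + 1178·419.5 = 5015813.8.
Remaining total for batch 3: 7809855.1 − 5015813.8 = 2794041.3.
Divide by its size: 2794041.3 / 5656 = 493.996... → 494.0.

494.0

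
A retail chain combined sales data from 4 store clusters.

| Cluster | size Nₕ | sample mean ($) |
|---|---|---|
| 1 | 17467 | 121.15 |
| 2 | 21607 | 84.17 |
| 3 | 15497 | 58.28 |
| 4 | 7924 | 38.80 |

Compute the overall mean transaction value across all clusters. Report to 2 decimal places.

82.33

x̄_st = (Σ Nₕx̄ₕ) / (Σ Nₕ) = (17467·121.15 + 21607·84.17 + 15497·58.28 + 7924·38.80) / 62495
= 5145404.6 / 62495 = 82.3331... → 82.33.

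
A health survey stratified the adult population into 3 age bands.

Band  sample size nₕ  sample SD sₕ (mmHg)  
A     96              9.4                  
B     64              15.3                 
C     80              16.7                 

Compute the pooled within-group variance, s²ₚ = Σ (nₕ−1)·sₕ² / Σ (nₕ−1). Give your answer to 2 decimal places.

190.61

A: (96−1)·9.4² = 95·88.36 = 8394.2
B: (64−1)·15.3² = 63·234.09 = 14747.67
C: (80−1)·16.7² = 79·278.89 = 22032.31
Numerator = 45174.18; denominator = Σ(nₕ−1) = 237.
s²ₚ = 45174.18/237 = 190.6084... → 190.61.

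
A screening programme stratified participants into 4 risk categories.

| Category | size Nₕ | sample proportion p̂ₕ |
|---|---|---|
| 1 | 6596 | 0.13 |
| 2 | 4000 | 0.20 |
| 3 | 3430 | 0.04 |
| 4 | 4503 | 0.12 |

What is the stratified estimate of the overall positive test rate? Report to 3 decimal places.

0.126

N = 6596 + 4000 + 3430 + 4503 = 18529.
Overall proportion = Σ (Nₕ/N)·p̂ₕ.
Σ Nₕp̂ₕ = 857.48 + 800 + 137.2 + 540.36 = 2335.04.
2335.04 / 18529 = 0.12602... → 0.126.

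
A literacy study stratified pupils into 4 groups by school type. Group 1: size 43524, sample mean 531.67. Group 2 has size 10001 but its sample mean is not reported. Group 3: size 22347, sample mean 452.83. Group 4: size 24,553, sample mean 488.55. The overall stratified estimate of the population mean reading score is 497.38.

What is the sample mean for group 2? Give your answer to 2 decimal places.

Σ Nₕx̄ₕ = N·μ, so 10001·x̄_2 = 100425·497.38 − (43524·531.67 + 22347·452.83 + 24553·488.55).
= 49949386.5 − 45255165.24 = 4694221.26.
x̄_2 = 4694221.26 / 10001 = 469.3752... → 469.38.

469.38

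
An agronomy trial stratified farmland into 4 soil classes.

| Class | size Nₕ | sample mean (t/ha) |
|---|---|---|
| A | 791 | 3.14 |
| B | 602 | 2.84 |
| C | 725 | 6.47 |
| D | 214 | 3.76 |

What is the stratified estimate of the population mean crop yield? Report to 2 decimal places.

4.15

x̄_st = (Σ Nₕx̄ₕ) / (Σ Nₕ) = (791·3.14 + 602·2.84 + 725·6.47 + 214·3.76) / 2332
= 9688.81 / 2332 = 4.1547... → 4.15.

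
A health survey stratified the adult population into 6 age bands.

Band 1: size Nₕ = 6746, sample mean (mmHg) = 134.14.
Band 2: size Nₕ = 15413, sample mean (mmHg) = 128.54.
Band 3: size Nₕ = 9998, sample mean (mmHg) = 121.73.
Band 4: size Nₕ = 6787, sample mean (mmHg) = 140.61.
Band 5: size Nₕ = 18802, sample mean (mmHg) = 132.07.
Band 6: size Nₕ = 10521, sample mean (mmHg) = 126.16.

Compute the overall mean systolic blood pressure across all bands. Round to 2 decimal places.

N = 6746 + 15413 + 9998 + 6787 + 18802 + 10521 = 68267.
Weight each subgroup mean by Nₕ/N and sum.
Σ Nₕx̄ₕ = 6746·134.14 + 15413·128.54 + 9998·121.73 + 6787·140.61 + 18802·132.07 + 10521·126.16 = 904908.44 + 1981187.02 + 1217056.54 + 954320.07 + 2483180.14 + 1327329.36 = 8867981.57.
Divide by N: 8867981.57 / 68267 = 129.9014... → 129.90.

129.90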